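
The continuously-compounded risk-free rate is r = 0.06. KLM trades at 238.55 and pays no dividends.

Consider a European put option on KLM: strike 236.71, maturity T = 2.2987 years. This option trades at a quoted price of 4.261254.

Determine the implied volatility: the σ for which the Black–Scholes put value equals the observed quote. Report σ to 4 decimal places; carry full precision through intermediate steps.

sigma = 0.1140

At σ = 0.1140 the Black–Scholes value reproduces the quote:
σ√T = 0.114·√2.2987 = 0.172841
d₁ = (ln(S/K) + (r+σ²/2)T) / (σ√T) = (ln(238.55/236.71) + (0.06+0.114²/2)·2.2987) / 0.172841 = (0.007743 + 0.152859) / 0.172841 = 0.929192
d₂ = d₁ − σ√T = 0.929192 − 0.172841 = 0.756351
e^{−rT} = 0.871167
N(−d₁) = 0.176395,  N(−d₂) = 0.224719
V = K·e^{−rT}·N(−d₂) − S·N(−d₁) = 46.340257 − 42.079003 = 4.261254 (the observed quote) — the price is monotone increasing in volatility, hence this σ is the only solution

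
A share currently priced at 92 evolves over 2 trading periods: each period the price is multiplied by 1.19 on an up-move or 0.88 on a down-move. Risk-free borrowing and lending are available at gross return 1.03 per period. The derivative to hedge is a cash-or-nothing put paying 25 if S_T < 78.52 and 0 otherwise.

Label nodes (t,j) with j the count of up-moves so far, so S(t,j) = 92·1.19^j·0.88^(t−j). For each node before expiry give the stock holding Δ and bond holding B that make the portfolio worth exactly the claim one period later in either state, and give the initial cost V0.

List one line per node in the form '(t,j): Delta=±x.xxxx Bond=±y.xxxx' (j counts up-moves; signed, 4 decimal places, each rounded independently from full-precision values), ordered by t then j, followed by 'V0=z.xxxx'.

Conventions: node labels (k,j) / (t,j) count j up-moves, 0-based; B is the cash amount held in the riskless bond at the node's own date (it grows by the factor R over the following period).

(0,0): Delta=-0.4392 Bond=46.6884
(1,0): Delta=-0.9961 Bond=93.1726
(1,1): Delta=0.0000 Bond=0.0000
V0=6.2774

Under the risk-neutral measure, an up-move has probability p* = (R−d)/(u−d) = 0.4839 and values discount at R = 1.03.
Payoffs at expiry: V(2,0)=25.0000, V(2,1)=0.0000, V(2,2)=0.0000
  t=1,j=0: stock 80.9600 → up 96.3424 (V=0.0000), down 71.2448 (V=25.0000). Price 12.5274; hedge Δ=-0.9961, bond B=93.1726.
  t=1,j=1: stock 109.4800 → up 130.2812 (V=0.0000), down 96.3424 (V=0.0000). Price 0.0000; hedge Δ=0.0000, bond B=0.0000.
  t=0,j=0: stock 92.0000 → up 109.4800 (V=0.0000), down 80.9600 (V=12.5274). Price 6.2774; hedge Δ=-0.4392, bond B=46.6884.
Check: Δ(0,0)·S0 + B(0,0) = 6.2774 = V0.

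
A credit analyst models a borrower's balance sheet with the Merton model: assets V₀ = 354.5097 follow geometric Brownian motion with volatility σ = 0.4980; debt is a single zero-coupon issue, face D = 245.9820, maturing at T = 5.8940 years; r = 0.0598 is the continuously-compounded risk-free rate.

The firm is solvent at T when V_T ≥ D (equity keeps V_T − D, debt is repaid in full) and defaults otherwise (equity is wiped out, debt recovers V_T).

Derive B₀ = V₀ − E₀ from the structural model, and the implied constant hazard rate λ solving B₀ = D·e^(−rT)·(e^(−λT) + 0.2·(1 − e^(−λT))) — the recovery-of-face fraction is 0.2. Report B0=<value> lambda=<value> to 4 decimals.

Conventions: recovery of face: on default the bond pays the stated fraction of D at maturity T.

Apply the equity-as-call identities (strike 245.9820, horizon 5.8940 years):
d₁ = [ln(V₀/D) + (r + σ²/2)T] / (σ√T)
   = [ln(354.5097/245.9820) + (0.0598 + 0.5·0.4980²)·5.8940] / (0.4980·√5.8940)
   = [0.365477 + 1.083329] / 1.209023 = 1.198329
d₂ = d₁ − σ√T = 1.198329 − 1.209023 = -0.010694
N(d₁) = 0.884605,  N(d₂) = 0.495734,  e^(−rT) = 0.702956
E₀ = V₀·N(d₁) − D·e^(−rT)·N(d₂)
   = 354.5097·0.884605 − 245.9820·0.702956·0.495734 = 227.881655
B₀ = V₀ − E₀ = 354.5097 − 227.881655 = 126.628045
e^(−λT) = (B₀·e^(rT)/D − 0.2)/(1 − 0.2) = (126.6280·1.422564/245.9820 − 0.2)/0.8 = 0.66539469
λ = −ln(0.66539469)/5.8940 = 0.069117

B0=126.6280 lambda=0.0691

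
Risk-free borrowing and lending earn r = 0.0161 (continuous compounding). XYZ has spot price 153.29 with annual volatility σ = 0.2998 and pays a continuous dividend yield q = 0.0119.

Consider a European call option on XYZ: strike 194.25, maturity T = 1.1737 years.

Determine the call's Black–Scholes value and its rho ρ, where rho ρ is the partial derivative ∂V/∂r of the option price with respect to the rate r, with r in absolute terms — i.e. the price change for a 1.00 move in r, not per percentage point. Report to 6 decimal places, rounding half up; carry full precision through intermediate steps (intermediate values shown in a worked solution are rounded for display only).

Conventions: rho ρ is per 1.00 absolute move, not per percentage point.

σ√T = 0.2998·√1.1737 = 0.324796
d₁ = (ln(S/K) + (r−q+σ²/2)T) / (σ√T) = (ln(153.29/194.25) + (0.0161−0.0119+0.2998²/2)·1.1737) / 0.324796 = (-0.236814 + 0.057676) / 0.324796 = -0.551543
d₂ = d₁ − σ√T = -0.551543 − 0.324796 = -0.876339
e^{−rT} = 0.981281
e^{−qT} = 0.986130
N(d₁) = 0.290631,  N(d₂) = 0.190423
Call price V = S·e^{−qT}·N(d₁) − K·e^{−rT}·N(d₂) = 43.932865 − 36.297244 = 7.635621
ρ = K·T·e^{−rT}·N(d₂) = 42.602075

price = 7.635621
ρ = 42.602075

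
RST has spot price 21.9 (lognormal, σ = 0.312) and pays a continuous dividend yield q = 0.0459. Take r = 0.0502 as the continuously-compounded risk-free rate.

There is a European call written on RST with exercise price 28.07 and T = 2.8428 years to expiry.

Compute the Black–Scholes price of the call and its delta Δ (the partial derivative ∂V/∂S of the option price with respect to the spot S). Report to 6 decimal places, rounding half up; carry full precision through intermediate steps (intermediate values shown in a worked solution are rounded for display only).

σ√T = 0.312·√2.8428 = 0.526051
d₁ = (ln(S/K) + (r−q+σ²/2)T) / (σ√T) = (ln(21.9/28.07) + (0.0502−0.0459+0.312²/2)·2.8428) / 0.526051 = (-0.248215 + 0.150589) / 0.526051 = -0.185583
d₂ = d₁ − σ√T = -0.185583 − 0.526051 = -0.711634
e^{−rT} = 0.867007
e^{−qT} = 0.877670
N(d₁) = 0.426386,  N(d₂) = 0.238346
Call price V = S·e^{−qT}·N(d₁) − K·e^{−rT}·N(d₂) = 8.195555 − 5.800594 = 2.394961
Δ = e^{−qT}·N(d₁) = 0.374226

price = 2.394961
Δ = 0.374226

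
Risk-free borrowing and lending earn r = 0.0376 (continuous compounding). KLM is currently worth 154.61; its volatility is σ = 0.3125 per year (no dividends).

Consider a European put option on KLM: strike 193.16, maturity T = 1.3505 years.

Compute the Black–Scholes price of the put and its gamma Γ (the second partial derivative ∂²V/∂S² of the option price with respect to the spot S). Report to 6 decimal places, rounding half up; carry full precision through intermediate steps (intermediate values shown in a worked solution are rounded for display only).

price = 41.499240
Γ = 0.006809

σ√T = 0.3125·√1.3505 = 0.363159
d₁ = (ln(S/K) + (r+σ²/2)T) / (σ√T) = (ln(154.61/193.16) + (0.0376+0.3125²/2)·1.3505) / 0.363159 = (-0.222613 + 0.116721) / 0.363159 = -0.291585
d₂ = d₁ − σ√T = -0.291585 − 0.363159 = -0.654744
e^{−rT} = 0.950489
N(−d₁) = 0.614698,  N(−d₂) = 0.743684
Put price V = K·e^{−rT}·N(−d₂) − S·N(−d₁) = 136.537705 − 95.038465 = 41.499240
φ(d₁) = (1/√(2π))·e^{−d₁²/2} = 0.382338
Γ = φ(d₁) / (S·σ·√T) = 0.006809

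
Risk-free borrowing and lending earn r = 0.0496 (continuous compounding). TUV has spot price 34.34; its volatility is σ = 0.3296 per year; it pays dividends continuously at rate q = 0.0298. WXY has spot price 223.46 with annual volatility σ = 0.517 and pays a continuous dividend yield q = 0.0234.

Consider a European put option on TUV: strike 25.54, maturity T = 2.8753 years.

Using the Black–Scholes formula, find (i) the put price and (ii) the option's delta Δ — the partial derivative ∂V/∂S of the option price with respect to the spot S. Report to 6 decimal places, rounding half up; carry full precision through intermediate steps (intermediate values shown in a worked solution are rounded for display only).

σ√T = 0.3296·√2.8753 = 0.558893
d₁ = (ln(S/K) + (r−q+σ²/2)T) / (σ√T) = (ln(34.34/25.54) + (0.0496−0.0298+0.3296²/2)·2.8753) / 0.558893 = (0.296065 + 0.213112) / 0.558893 = 0.911045
d₂ = d₁ − σ√T = 0.911045 − 0.558893 = 0.352152
e^{−rT} = 0.867088
e^{−qT} = 0.917884
N(−d₁) = 0.181136,  N(−d₂) = 0.362362
Put price V = K·e^{−rT}·N(−d₂) − S·e^{−qT}·N(−d₁) = 8.024666 − 5.709429 = 2.315237
Δ = −e^{−qT}·N(−d₁) = -0.166262

price = 2.315237
Δ = -0.166262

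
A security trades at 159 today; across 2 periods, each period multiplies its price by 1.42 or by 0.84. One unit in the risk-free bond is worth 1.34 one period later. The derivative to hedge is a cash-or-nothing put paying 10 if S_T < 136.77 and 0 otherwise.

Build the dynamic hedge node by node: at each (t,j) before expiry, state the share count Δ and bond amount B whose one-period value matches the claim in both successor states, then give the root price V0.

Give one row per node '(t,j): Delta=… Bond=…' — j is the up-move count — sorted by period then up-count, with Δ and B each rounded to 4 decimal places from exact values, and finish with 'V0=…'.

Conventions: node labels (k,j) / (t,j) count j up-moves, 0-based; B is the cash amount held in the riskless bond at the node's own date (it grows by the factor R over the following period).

(0,0): Delta=-0.0112 Bond=1.8807
(1,0): Delta=-0.1291 Bond=18.2707
(1,1): Delta=0.0000 Bond=0.0000
V0=0.1060

Since d<R<u, set p* = (R−d)/(u−d) = 0.8621; price each node as the discounted p*-expectation of its children.
At maturity the claim pays: V(2,0)=10.0000, V(2,1)=0.0000, V(2,2)=0.0000
(1,0): S=133.5600. Δ = (V_up−V_dn)/(S_up−S_dn) = (0.0000−10.0000)/(189.6552−112.1904) = -0.1291. V = [p*·0.0000 + (1−p*)·10.0000]/1.34 = 1.0293. B = V − Δ·S = 18.2707.
(1,1): S=225.7800. Δ = (V_up−V_dn)/(S_up−S_dn) = (0.0000−0.0000)/(320.6076−189.6552) = 0.0000. V = [p*·0.0000 + (1−p*)·0.0000]/1.34 = 0.0000. B = V − Δ·S = 0.0000.
(0,0): S=159.0000. Δ = (V_up−V_dn)/(S_up−S_dn) = (0.0000−1.0293)/(225.7800−133.5600) = -0.0112. V = [p*·0.0000 + (1−p*)·1.0293]/1.34 = 0.1060. B = V − Δ·S = 1.8807.
Check: Δ(0,0)·S0 + B(0,0) = 0.1060 = V0.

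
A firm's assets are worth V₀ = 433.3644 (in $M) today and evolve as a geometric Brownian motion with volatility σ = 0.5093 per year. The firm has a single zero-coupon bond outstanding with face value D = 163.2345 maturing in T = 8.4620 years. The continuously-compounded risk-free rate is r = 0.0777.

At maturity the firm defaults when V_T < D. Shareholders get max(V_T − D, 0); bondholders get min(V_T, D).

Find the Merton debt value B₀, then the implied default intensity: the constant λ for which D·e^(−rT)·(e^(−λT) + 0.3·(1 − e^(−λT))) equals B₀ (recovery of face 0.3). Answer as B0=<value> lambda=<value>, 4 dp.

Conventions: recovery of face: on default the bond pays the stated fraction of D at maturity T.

B0=68.3817 lambda=0.0378

Equity is a call on the firm's assets struck at D = 163.2345:
d₁ = [ln(V₀/D) + (r + σ²/2)T] / (σ√T)
   = [ln(433.3644/163.2345) + (0.0777 + 0.5·0.5093²)·8.4620] / (0.5093·√8.4620)
   = [0.976391 + 1.754962] / 1.481529 = 1.843604
d₂ = d₁ − σ√T = 1.843604 − 1.481529 = 0.362075
N(d₁) = 0.967380,  N(d₂) = 0.641352,  e^(−rT) = 0.518146
E₀ = V₀·N(d₁) − D·e^(−rT)·N(d₂)
   = 433.3644·0.967380 − 163.2345·0.518146·0.641352 = 364.982717
B₀ = V₀ − E₀ = 433.3644 − 364.982717 = 68.381683
e^(−λT) = (B₀·e^(rT)/D − 0.3)/(1 − 0.3) = (68.3817·1.929956/163.2345 − 0.3)/0.7 = 0.72641636
λ = −ln(0.72641636)/8.4620 = 0.037773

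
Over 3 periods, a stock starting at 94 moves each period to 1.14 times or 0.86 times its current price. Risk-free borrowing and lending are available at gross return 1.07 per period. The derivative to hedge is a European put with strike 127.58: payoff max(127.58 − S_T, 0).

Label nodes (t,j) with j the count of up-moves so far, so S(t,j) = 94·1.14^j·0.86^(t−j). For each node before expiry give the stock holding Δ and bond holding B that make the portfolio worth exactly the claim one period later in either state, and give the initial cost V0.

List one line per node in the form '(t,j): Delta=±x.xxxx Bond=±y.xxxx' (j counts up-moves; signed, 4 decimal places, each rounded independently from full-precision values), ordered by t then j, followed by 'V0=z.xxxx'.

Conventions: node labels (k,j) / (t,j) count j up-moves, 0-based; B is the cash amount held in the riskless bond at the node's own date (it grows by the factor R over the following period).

Since d<R<u, set p* = (R−d)/(u−d) = 0.7500; price each node as the discounted p*-expectation of its children.
At maturity the claim pays: V(3,0)=67.7907, V(3,1)=48.3245, V(3,2)=22.5203, V(3,3)=0.0000
Node (2,0) S=69.5224: V=(p*·48.3245+(1−p*)·67.7907)/1.07=49.7112; Δ=(48.3245−67.7907)/(79.2555−59.7893)=-1.0000; B=V−Δ·S=119.2336
Node (2,1) S=92.1576: V=(p*·22.5203+(1−p*)·48.3245)/1.07=27.0760; Δ=(22.5203−48.3245)/(105.0597−79.2555)=-1.0000; B=V−Δ·S=119.2336
Node (2,2) S=122.1624: V=(p*·0.0000+(1−p*)·22.5203)/1.07=5.2618; Δ=(0.0000−22.5203)/(139.2651−105.0597)=-0.6584; B=V−Δ·S=85.6915
Node (1,0) S=80.8400: V=(p*·27.0760+(1−p*)·49.7112)/1.07=30.5933; Δ=(27.0760−49.7112)/(92.1576−69.5224)=-1.0000; B=V−Δ·S=111.4333
Node (1,1) S=107.1600: V=(p*·5.2618+(1−p*)·27.0760)/1.07=10.0143; Δ=(5.2618−27.0760)/(122.1624−92.1576)=-0.7270; B=V−Δ·S=87.9225
Node (0,0) S=94.0000: V=(p*·10.0143+(1−p*)·30.5933)/1.07=14.1674; Δ=(10.0143−30.5933)/(107.1600−80.8400)=-0.7819; B=V−Δ·S=87.6637
As a check, the time-0 holding Δ(0,0)·S0 + B(0,0) comes to 14.1674 — exactly V0.

(0,0): Delta=-0.7819 Bond=87.6637
(1,0): Delta=-1.0000 Bond=111.4333
(1,1): Delta=-0.7270 Bond=87.9225
(2,0): Delta=-1.0000 Bond=119.2336
(2,1): Delta=-1.0000 Bond=119.2336
(2,2): Delta=-0.6584 Bond=85.6915
V0=14.1674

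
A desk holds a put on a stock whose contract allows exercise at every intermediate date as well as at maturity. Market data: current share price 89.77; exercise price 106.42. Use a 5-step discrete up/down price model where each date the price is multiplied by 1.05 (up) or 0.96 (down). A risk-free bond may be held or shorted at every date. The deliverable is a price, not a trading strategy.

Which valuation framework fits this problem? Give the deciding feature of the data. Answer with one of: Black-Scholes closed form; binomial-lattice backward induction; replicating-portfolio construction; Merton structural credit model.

framework: binomial-lattice backward induction

Key observation: the put (strike 106.42 on spot 89.77) is American-style on a 5-step discrete price model, so the early-exercise decision at every node requires stepwise backward valuation — a closed form cannot price the exercise right.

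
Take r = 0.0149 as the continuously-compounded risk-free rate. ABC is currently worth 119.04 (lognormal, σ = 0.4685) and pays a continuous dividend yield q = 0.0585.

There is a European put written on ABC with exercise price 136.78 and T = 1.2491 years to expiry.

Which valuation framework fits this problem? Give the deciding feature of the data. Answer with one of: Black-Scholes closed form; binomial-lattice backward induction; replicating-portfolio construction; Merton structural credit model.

framework: Black-Scholes closed form

Key observation: with ABC following a GBM at constant σ and r, the European put struck at 136.78 prices in closed form — nothing here needs a stepwise model or a balance sheet.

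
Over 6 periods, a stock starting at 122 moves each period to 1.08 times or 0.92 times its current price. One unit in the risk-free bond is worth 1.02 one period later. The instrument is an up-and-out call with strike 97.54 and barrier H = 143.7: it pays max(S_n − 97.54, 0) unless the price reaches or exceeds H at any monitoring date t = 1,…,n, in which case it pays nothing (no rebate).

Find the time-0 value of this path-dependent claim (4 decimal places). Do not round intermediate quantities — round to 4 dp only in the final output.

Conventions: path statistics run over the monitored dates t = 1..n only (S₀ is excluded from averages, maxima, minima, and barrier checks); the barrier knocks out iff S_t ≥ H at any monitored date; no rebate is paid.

price = 12.6250

Under the martingale measure an up-move has probability p* = 0.6250; value the claim as the probability-weighted average of per-path payoffs, discounted 6 periods at R = 1.02.
Enumerate all 2^6 = 64 price paths (U = up ×1.08, D = down ×0.92); each path with k up-moves has probability p*^k·(1−p*)^(6−k).
DDDDDD: M=112.2400, payoff=0.0000, prob=0.002781
UDDDDD: M=131.7600, payoff=0.0000, prob=0.004635
DUDDDD: M=121.2192, payoff=0.0000, prob=0.004635
UUDDDD: M=142.3008, payoff=4.4033, prob=0.007725
DDUDDD: M=112.2400, payoff=0.0000, prob=0.004635
UDUDDD: M=131.7600, payoff=4.4033, prob=0.007725
DUUDDD: M=130.9167, payoff=4.4033, prob=0.007725
UUUDDD: M=153.6849, payoff=0.0000, prob=0.012875
DDDUDD: M=112.2400, payoff=0.0000, prob=0.004635
UDDUDD: M=131.7600, payoff=4.4033, prob=0.007725
DUDUDD: M=121.2192, payoff=4.4033, prob=0.007725
UUDUDD: M=142.3008, payoff=22.1326, prob=0.012875
DDUUDD: M=120.4434, payoff=4.4033, prob=0.007725
UDUUDD: M=141.3901, payoff=22.1326, prob=0.012875
DUUUDD: M=141.3901, payoff=22.1326, prob=0.012875
UUUUDD: M=165.9797, payoff=0.0000, prob=0.021458
DDDDUD: M=112.2400, payoff=0.0000, prob=0.004635
UDDDUD: M=131.7600, payoff=4.4033, prob=0.007725
DUDDUD: M=121.2192, payoff=4.4033, prob=0.007725
UUDDUD: M=142.3008, payoff=22.1326, prob=0.012875
DDUDUD: M=112.2400, payoff=4.4033, prob=0.007725
UDUDUD: M=131.7600, payoff=22.1326, prob=0.012875
DUUDUD: M=130.9167, payoff=22.1326, prob=0.012875
UUUDUD: M=153.6849, payoff=0.0000, prob=0.021458
DDDUUD: M=112.2400, payoff=4.4033, prob=0.007725
UDDUUD: M=131.7600, payoff=22.1326, prob=0.012875
DUDUUD: M=130.0789, payoff=22.1326, prob=0.012875
UUDUUD: M=152.7013, payoff=0.0000, prob=0.021458
DDUUUD: M=130.0789, payoff=22.1326, prob=0.012875
UDUUUD: M=152.7013, payoff=0.0000, prob=0.021458
DUUUUD: M=152.7013, payoff=0.0000, prob=0.021458
UUUUUD: M=179.2580, payoff=0.0000, prob=0.035763
DDDDDU: M=112.2400, payoff=0.0000, prob=0.004635
UDDDDU: M=131.7600, payoff=4.4033, prob=0.007725
DUDDDU: M=121.2192, payoff=4.4033, prob=0.007725
UUDDDU: M=142.3008, payoff=22.1326, prob=0.012875
DDUDDU: M=112.2400, payoff=4.4033, prob=0.007725
UDUDDU: M=131.7600, payoff=22.1326, prob=0.012875
DUUDDU: M=130.9167, payoff=22.1326, prob=0.012875
UUUDDU: M=153.6849, payoff=0.0000, prob=0.021458
DDDUDU: M=112.2400, payoff=4.4033, prob=0.007725
UDDUDU: M=131.7600, payoff=22.1326, prob=0.012875
DUDUDU: M=121.2192, payoff=22.1326, prob=0.012875
UUDUDU: M=142.3008, payoff=42.9452, prob=0.021458
DDUUDU: M=120.4434, payoff=22.1326, prob=0.012875
UDUUDU: M=141.3901, payoff=42.9452, prob=0.021458
DUUUDU: M=141.3901, payoff=42.9452, prob=0.021458
UUUUDU: M=165.9797, payoff=0.0000, prob=0.035763
DDDDUU: M=112.2400, payoff=4.4033, prob=0.007725
UDDDUU: M=131.7600, payoff=22.1326, prob=0.012875
DUDDUU: M=121.2192, payoff=22.1326, prob=0.012875
UUDDUU: M=142.3008, payoff=42.9452, prob=0.021458
DDUDUU: M=119.6726, payoff=22.1326, prob=0.012875
UDUDUU: M=140.4852, payoff=42.9452, prob=0.021458
DUUDUU: M=140.4852, payoff=42.9452, prob=0.021458
UUUDUU: M=164.9174, payoff=0.0000, prob=0.035763
DDDUUU: M=119.6726, payoff=22.1326, prob=0.012875
UDDUUU: M=140.4852, payoff=42.9452, prob=0.021458
DUDUUU: M=140.4852, payoff=42.9452, prob=0.021458
UUDUUU: M=164.9174, payoff=0.0000, prob=0.035763
DDUUUU: M=140.4852, payoff=42.9452, prob=0.021458
UDUUUU: M=164.9174, payoff=0.0000, prob=0.035763
DUUUUU: M=164.9174, payoff=0.0000, prob=0.035763
UUUUUU: M=193.5987, payoff=0.0000, prob=0.059605
Price = Σ prob·payoff / R^6 = 14.217758 / 1.126162 = 12.6250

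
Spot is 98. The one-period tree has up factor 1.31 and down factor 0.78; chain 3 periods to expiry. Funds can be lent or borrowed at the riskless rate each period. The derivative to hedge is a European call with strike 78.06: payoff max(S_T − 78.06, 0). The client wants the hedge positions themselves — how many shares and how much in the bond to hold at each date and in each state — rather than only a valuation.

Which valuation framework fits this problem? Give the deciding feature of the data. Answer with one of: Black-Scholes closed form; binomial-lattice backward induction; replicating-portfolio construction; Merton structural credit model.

framework: replicating-portfolio construction

Key observation: a price alone would not answer the question — the per-node share/bond construction on the spot-98, 1.31/0.78 tree is required, and only the replicating-portfolio method yields it.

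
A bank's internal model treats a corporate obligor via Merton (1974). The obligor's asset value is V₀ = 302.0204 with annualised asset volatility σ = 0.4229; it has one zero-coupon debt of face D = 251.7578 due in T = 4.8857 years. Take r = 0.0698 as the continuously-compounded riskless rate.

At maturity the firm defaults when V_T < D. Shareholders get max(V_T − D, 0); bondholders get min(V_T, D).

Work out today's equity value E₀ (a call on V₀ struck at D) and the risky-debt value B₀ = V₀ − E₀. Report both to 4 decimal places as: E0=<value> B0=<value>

Apply the equity-as-call identities (strike 251.7578, horizon 4.8857 years):
d₁ = [ln(V₀/D) + (r + σ²/2)T] / (σ√T)
   = [ln(302.0204/251.7578) + (0.0698 + 0.5·0.4229²)·4.8857] / (0.4229·√4.8857)
   = [0.182027 + 0.777912] / 0.934762 = 1.026934
d₂ = d₁ − σ√T = 1.026934 − 0.934762 = 0.092172
N(d₁) = 0.847774,  N(d₂) = 0.536719,  e^(−rT) = 0.711043
E₀ = V₀·N(d₁) − D·e^(−rT)·N(d₂)
   = 302.0204·0.847774 − 251.7578·0.711043·0.536719 = 159.966611
B₀ = V₀ − E₀ = 302.0204 − 159.966611 = 142.053789

E0=159.9666 B0=142.0538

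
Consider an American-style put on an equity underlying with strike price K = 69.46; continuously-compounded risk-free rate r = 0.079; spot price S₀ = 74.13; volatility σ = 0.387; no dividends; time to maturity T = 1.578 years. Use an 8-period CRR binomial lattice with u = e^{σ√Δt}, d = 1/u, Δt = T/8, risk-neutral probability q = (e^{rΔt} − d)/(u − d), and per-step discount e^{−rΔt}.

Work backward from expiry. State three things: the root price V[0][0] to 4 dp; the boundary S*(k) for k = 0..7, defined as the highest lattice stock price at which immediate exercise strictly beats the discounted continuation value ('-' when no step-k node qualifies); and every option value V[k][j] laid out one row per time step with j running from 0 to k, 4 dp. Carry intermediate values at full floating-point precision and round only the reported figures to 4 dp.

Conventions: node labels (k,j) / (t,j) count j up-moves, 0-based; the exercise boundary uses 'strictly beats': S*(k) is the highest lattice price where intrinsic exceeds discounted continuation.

params: Δt=0.19725 u=1.18753 d=0.84208 q=0.50260 e^(-rΔt)=0.98454
t_8 payoffs: 50.7174 43.0286 32.1855 16.8942 0.0000 0.0000 0.0000 0.0000 0.0000
t_7: node(7,0) S=22.2574 payoff=47.2026 vs cont=46.1286 → 47.2026 [stop]  node(7,1) S=31.3882 payoff=38.0718 vs cont=36.9978 → 38.0718 [stop]  node(7,2) S=44.2647 payoff=25.1953 vs cont=24.1213 → 25.1953 [stop]  node(7,3) S=62.4236 payoff=7.0364 vs cont=8.2733 → 8.2733 [wait]  node(7,4) S=88.0318 payoff=0.0000 vs cont=0.0000 → 0.0000 [wait]  node(7,5) S=124.1454 payoff=0.0000 vs cont=0.0000 → 0.0000 [wait]  node(7,6) S=175.0740 payoff=0.0000 vs cont=0.0000 → 0.0000 [wait]  node(7,7) S=246.8952 payoff=0.0000 vs cont=0.0000 → 0.0000 [wait]  ⇒ S*(7)=44.2647
t_6: node(6,0) S=26.4314 payoff=43.0286 vs cont=41.9546 → 43.0286 [stop]  node(6,1) S=37.2745 payoff=32.1855 vs cont=31.1115 → 32.1855 [stop]  node(6,2) S=52.5658 payoff=16.8942 vs cont=16.4323 → 16.8942 [stop]  node(6,3) S=74.1300 payoff=0.0000 vs cont=4.0515 → 4.0515 [wait]  node(6,4) S=104.5406 payoff=0.0000 vs cont=0.0000 → 0.0000 [wait]  node(6,5) S=147.4267 payoff=0.0000 vs cont=0.0000 → 0.0000 [wait]  node(6,6) S=207.9061 payoff=0.0000 vs cont=0.0000 → 0.0000 [wait]  ⇒ S*(6)=52.5658
t_5: node(5,0) S=31.3882 payoff=38.0718 vs cont=36.9978 → 38.0718 [stop]  node(5,1) S=44.2647 payoff=25.1953 vs cont=24.1213 → 25.1953 [stop]  node(5,2) S=62.4236 payoff=7.0364 vs cont=10.2781 → 10.2781 [wait]  node(5,3) S=88.0318 payoff=0.0000 vs cont=1.9841 → 1.9841 [wait]  node(5,4) S=124.1454 payoff=0.0000 vs cont=0.0000 → 0.0000 [wait]  node(5,5) S=175.0740 payoff=0.0000 vs cont=0.0000 → 0.0000 [wait]  ⇒ S*(5)=44.2647
t_4: node(4,0) S=37.2745 payoff=32.1855 vs cont=31.1115 → 32.1855 [stop]  node(4,1) S=52.5658 payoff=16.8942 vs cont=17.4243 → 17.4243 [wait]  node(4,2) S=74.1300 payoff=0.0000 vs cont=6.0151 → 6.0151 [wait]  node(4,3) S=104.5406 payoff=0.0000 vs cont=0.9716 → 0.9716 [wait]  node(4,4) S=147.4267 payoff=0.0000 vs cont=0.0000 → 0.0000 [wait]  ⇒ S*(4)=37.2745
t_3: node(3,0) S=44.2647 payoff=25.1953 vs cont=24.3836 → 25.1953 [stop]  node(3,1) S=62.4236 payoff=7.0364 vs cont=11.5093 → 11.5093 [wait]  node(3,2) S=88.0318 payoff=0.0000 vs cont=3.4264 → 3.4264 [wait]  node(3,3) S=124.1454 payoff=0.0000 vs cont=0.4758 → 0.4758 [wait]  ⇒ S*(3)=44.2647
t_2: node(2,0) S=52.5658 payoff=16.8942 vs cont=18.0335 → 18.0335 [wait]  node(2,1) S=74.1300 payoff=0.0000 vs cont=7.3317 → 7.3317 [wait]  node(2,2) S=104.5406 payoff=0.0000 vs cont=1.9134 → 1.9134 [wait]  ⇒ S*(2)=-
t_1: node(1,0) S=62.4236 payoff=7.0364 vs cont=12.4592 → 12.4592 [wait]  node(1,1) S=88.0318 payoff=0.0000 vs cont=4.5372 → 4.5372 [wait]  ⇒ S*(1)=-
t_0: node(0,0) S=74.1300 payoff=0.0000 vs cont=8.3465 → 8.3465 [wait]  ⇒ S*(0)=-

price = 8.3465
boundary = - - - 44.2647 37.2745 44.2647 52.5658 44.2647
tree:
8.3465
12.4592 4.5372
18.0335 7.3317 1.9134
25.1953 11.5093 3.4264 0.4758
32.1855 17.4243 6.0151 0.9716 0.0000
38.0718 25.1953 10.2781 1.9841 0.0000 0.0000
43.0286 32.1855 16.8942 4.0515 0.0000 0.0000 0.0000
47.2026 38.0718 25.1953 8.2733 0.0000 0.0000 0.0000 0.0000
50.7174 43.0286 32.1855 16.8942 0.0000 0.0000 0.0000 0.0000 0.0000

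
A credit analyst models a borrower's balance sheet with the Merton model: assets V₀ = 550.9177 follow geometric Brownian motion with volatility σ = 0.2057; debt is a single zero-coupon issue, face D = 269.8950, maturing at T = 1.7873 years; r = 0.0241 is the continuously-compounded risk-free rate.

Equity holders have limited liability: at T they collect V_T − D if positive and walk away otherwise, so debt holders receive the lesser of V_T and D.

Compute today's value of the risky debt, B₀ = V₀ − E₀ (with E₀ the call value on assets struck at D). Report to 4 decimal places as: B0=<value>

Apply the equity-as-call identities (strike 269.8950, horizon 1.7873 years):
d₁ = [ln(V₀/D) + (r + σ²/2)T] / (σ√T)
   = [ln(550.9177/269.8950) + (0.0241 + 0.5·0.2057²)·1.7873] / (0.2057·√1.7873)
   = [0.713552 + 0.080886] / 0.275000 = 2.888867
d₂ = d₁ − σ√T = 2.888867 − 0.275000 = 2.613866
N(d₁) = 0.998067,  N(d₂) = 0.995524,  e^(−rT) = 0.957841
E₀ = V₀·N(d₁) − D·e^(−rT)·N(d₂)
   = 550.9177·0.998067 − 269.8950·0.957841·0.995524 = 292.493475
B₀ = V₀ − E₀ = 550.9177 − 292.493475 = 258.424225

B0=258.4242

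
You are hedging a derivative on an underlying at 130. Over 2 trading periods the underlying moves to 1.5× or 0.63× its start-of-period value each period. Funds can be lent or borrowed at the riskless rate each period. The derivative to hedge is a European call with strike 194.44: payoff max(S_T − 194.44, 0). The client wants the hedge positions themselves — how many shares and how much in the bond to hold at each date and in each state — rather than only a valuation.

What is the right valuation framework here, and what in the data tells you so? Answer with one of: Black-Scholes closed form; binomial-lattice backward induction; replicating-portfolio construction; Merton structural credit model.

Key observation: a price alone would not answer the question — the per-node share/bond construction on the spot-130, 1.5/0.63 tree is required, and only the replicating-portfolio method yields it.

framework: replicating-portfolio construction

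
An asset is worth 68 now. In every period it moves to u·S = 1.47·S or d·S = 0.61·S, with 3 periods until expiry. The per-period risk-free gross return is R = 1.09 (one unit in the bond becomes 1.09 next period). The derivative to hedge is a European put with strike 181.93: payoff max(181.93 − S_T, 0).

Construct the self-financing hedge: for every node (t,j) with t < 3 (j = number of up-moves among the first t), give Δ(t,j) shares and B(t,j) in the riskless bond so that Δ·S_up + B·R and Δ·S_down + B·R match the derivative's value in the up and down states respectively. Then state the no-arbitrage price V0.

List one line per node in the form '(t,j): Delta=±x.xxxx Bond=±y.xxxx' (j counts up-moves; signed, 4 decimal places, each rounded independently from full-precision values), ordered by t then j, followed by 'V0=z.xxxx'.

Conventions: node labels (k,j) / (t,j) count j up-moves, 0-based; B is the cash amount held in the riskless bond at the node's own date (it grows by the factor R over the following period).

(0,0): Delta=-0.8472 Bond=134.6696
(1,0): Delta=-1.0000 Bond=153.1268
(1,1): Delta=-0.7970 Bond=141.7731
(2,0): Delta=-1.0000 Bond=166.9083
(2,1): Delta=-1.0000 Bond=166.9083
(2,2): Delta=-0.7304 Bond=144.7354
V0=77.0581

Risk-neutral probability p* = (R−d)/(u−d) = (1.09−0.61)/(1.47−0.61) = 0.5581.
Expiry values: V(3,0)=166.4953, V(3,1)=144.7349, V(3,2)=92.2959, V(3,3)=0.0000
(2,0): S=25.3028. Δ = (V_up−V_dn)/(S_up−S_dn) = (144.7349−166.4953)/(37.1951−15.4347) = -1.0000. V = [p*·144.7349 + (1−p*)·166.4953]/1.09 = 141.6055. B = V − Δ·S = 166.9083.
(2,1): S=60.9756. Δ = (V_up−V_dn)/(S_up−S_dn) = (92.2959−144.7349)/(89.6341−37.1951) = -1.0000. V = [p*·92.2959 + (1−p*)·144.7349]/1.09 = 105.9327. B = V − Δ·S = 166.9083.
(2,2): S=146.9412. Δ = (V_up−V_dn)/(S_up−S_dn) = (0.0000−92.2959)/(216.0036−89.6341) = -0.7304. V = [p*·0.0000 + (1−p*)·92.2959]/1.09 = 37.4146. B = V − Δ·S = 144.7354.
(1,0): S=41.4800. Δ = (V_up−V_dn)/(S_up−S_dn) = (105.9327−141.6055)/(60.9756−25.3028) = -1.0000. V = [p*·105.9327 + (1−p*)·141.6055]/1.09 = 111.6468. B = V − Δ·S = 153.1268.
(1,1): S=99.9600. Δ = (V_up−V_dn)/(S_up−S_dn) = (37.4146−105.9327)/(146.9412−60.9756) = -0.7970. V = [p*·37.4146 + (1−p*)·105.9327]/1.09 = 62.1009. B = V − Δ·S = 141.7731.
(0,0): S=68.0000. Δ = (V_up−V_dn)/(S_up−S_dn) = (62.1009−111.6468)/(99.9600−41.4800) = -0.8472. V = [p*·62.1009 + (1−p*)·111.6468]/1.09 = 77.0581. B = V − Δ·S = 134.6696.
Verification: the root portfolio costs Δ(0,0)·S0 + B(0,0) = 77.0581, matching V0.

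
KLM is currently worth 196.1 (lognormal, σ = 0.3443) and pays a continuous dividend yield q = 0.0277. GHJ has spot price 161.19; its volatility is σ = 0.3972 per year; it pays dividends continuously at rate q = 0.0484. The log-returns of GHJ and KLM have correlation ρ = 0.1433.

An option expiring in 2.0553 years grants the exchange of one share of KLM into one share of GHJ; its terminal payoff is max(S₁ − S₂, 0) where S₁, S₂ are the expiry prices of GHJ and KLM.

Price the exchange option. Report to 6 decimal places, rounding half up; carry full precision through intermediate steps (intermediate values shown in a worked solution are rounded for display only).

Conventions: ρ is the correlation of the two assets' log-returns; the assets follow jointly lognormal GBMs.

exchange price = 28.031532

σ_eff = √(σ₁² + σ₂² − 2ρσ₁σ₂) = √(0.3972² + 0.3443² − 2·0.1433·0.3972·0.3443) = 0.486946
d₁ = (ln(S₁/S₂) + (q₂ − q₁ + σ_eff²/2)T) / (σ_eff√T) = (ln(161.19/196.1) + (0.0277 − 0.0484 + 0.118558)·2.0553) / 0.698101 = 0.007286
d₂ = d₁ − σ_eff√T = 0.007286 − 0.698101 = -0.690814
N(d₁) = 0.502907,  N(d₂) = 0.244841
V = S₁·e^{−q₁T}·N(d₁) − S₂·e^{−q₂T}·N(d₂) = 73.387745 − 45.356213 = 28.031532
Key observation: no risk-free rate is needed — with the second asset as numeraire the exchange option is a call on the ratio S₁/S₂, and r cancels out of the value.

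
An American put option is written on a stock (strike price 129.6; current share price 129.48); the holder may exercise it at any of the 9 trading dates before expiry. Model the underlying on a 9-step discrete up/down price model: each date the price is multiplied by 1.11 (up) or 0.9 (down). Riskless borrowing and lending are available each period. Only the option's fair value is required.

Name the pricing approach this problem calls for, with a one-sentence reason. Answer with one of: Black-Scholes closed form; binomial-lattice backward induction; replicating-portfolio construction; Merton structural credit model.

framework: binomial-lattice backward induction

Key observation: the put (strike 129.6 on spot 129.48) is American-style on a 9-step discrete price model, so the early-exercise decision at every node requires stepwise backward valuation — a closed form cannot price the exercise right.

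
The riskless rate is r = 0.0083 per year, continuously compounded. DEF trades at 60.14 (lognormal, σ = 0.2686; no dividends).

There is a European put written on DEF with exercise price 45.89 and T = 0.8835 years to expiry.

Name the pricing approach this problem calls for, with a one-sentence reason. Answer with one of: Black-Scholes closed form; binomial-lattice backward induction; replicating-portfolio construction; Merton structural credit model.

Key observation: a European-exercise option on DEF struck at 45.89 — a GBM underlying with constant parameters — admits an analytic price: the data contain no early exercise, no discrete tree, no debt structure.

framework: Black-Scholes closed form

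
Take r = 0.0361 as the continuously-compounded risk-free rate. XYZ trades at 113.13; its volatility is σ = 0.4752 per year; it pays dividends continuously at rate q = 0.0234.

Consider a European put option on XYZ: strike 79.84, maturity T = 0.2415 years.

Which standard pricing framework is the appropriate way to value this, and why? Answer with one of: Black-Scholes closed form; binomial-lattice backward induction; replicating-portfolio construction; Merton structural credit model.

Key observation: a European claim on XYZ (strike 79.84) — a lognormal (GBM) underlying with constant rate and volatility — has an exact closed-form value; no lattice or capital structure is involved.

framework: Black-Scholes closed form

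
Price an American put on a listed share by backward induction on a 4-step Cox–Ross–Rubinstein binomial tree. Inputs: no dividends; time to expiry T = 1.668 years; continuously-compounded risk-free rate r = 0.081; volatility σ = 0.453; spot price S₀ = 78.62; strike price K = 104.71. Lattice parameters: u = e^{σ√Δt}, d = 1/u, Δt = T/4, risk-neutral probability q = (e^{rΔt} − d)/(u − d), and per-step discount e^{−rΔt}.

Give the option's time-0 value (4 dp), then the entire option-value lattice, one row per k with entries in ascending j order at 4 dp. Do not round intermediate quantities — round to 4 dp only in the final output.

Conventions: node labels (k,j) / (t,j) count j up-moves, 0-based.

price = 31.0978
tree:
31.0978
46.0300 17.4609
60.9127 28.9970 6.4608
72.0208 46.0300 12.9831 0.0000
80.3116 60.9127 26.0900 0.0000 0.0000

params: Δt=0.41700 u=1.33981 d=0.74637 q=0.48528 e^(-rΔt)=0.96679
t_4 payoffs: 80.3116 60.9127 26.0900 0.0000 0.0000
k=3: node(3,0) S=32.6892 payoff=72.0208 vs cont=68.5431 → 72.0208 [stop]  node(3,1) S=58.6800 payoff=46.0300 vs cont=42.5523 → 46.0300 [stop]  node(3,2) S=105.3358 payoff=0.0000 vs cont=12.9831 → 12.9831 [wait]  node(3,3) S=189.0871 payoff=0.0000 vs cont=0.0000 → 0.0000 [wait]
k=2: node(2,0) S=43.7973 payoff=60.9127 vs cont=57.4350 → 60.9127 [stop]  node(2,1) S=78.6200 payoff=26.0900 vs cont=28.9970 → 28.9970 [wait]  node(2,2) S=141.1299 payoff=0.0000 vs cont=6.4608 → 6.4608 [wait]
k=1: node(1,0) S=58.6800 payoff=46.0300 vs cont=43.9161 → 46.0300 [stop]  node(1,1) S=105.3358 payoff=0.0000 vs cont=17.4609 → 17.4609 [wait]
k=0: node(0,0) S=78.6200 payoff=26.0900 vs cont=31.0978 → 31.0978 [wait]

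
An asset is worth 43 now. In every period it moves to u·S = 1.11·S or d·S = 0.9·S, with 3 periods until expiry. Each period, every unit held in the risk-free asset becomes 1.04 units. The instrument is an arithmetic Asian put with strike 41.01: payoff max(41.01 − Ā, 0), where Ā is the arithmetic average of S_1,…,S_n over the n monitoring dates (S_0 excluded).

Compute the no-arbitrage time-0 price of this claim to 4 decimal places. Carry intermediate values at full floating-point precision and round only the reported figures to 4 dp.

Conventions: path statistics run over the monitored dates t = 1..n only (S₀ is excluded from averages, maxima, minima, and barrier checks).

price = 0.4967

Under the martingale measure an up-move has probability p* = 0.6667; value the claim as the probability-weighted average of per-path payoffs, discounted 3 periods at R = 1.04.
Enumerate all 2^3 = 8 price paths (U = up ×1.11, D = down ×0.9); each path with k up-moves has probability p*^k·(1−p*)^(3−k).
DDD: Ā=34.9590, payoff=6.0510, prob=0.037037
UDD: Ā=43.1161, payoff=0.0000, prob=0.074074
DUD: Ā=40.1061, payoff=0.9039, prob=0.074074
UUD: Ā=49.4642, payoff=0.0000, prob=0.148148
DDU: Ā=37.3971, payoff=3.6129, prob=0.074074
UDU: Ā=46.1231, payoff=0.0000, prob=0.148148
DUU: Ā=43.1131, payoff=0.0000, prob=0.148148
UUU: Ā=53.1728, payoff=0.0000, prob=0.296296
Price = Σ prob·payoff / R^3 = 0.558689 / 1.124864 = 0.4967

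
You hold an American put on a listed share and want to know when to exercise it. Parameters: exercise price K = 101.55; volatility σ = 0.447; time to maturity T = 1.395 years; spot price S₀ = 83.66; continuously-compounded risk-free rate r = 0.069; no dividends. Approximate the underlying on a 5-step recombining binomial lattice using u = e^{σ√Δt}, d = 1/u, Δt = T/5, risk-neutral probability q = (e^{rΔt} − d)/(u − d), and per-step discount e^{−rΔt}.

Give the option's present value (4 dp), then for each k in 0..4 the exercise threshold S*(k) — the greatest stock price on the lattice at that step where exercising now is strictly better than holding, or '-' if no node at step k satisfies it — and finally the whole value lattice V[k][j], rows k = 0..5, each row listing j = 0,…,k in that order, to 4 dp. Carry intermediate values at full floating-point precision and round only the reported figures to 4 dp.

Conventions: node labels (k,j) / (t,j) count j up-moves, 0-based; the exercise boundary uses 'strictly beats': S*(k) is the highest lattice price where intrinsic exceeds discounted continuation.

price = 24.5323
boundary = - - 52.1720 66.0660 52.1720
tree:
24.5323
35.6617 13.5622
49.3780 22.3608 4.6545
60.3500 35.4840 9.1606 0.0000
69.0145 49.3780 18.0293 0.0000 0.0000
75.8569 60.3500 35.4840 0.0000 0.0000 0.0000

Δt=0.27900  u=1.26631  d=0.78970  q=0.48203  discount=0.98093
step 5 (expiry): payoffs max(K−S,0) = 75.8569 60.3500 35.4840 0.0000 0.0000 0.0000
step 4: (k=4,j=0): S=32.5355, K−S=69.0145, hold=67.0783 ⇒ V=69.0145 exercise | (k=4,j=1): S=52.1720, K−S=49.3780, hold=47.4417 ⇒ V=49.3780 exercise | (k=4,j=2): S=83.6600, K−S=17.8900, hold=18.0293 ⇒ V=18.0293 continue | (k=4,j=3): S=134.1523, K−S=0.0000, hold=0.0000 ⇒ V=0.0000 continue | (k=4,j=4): S=215.1188, K−S=0.0000, hold=0.0000 ⇒ V=0.0000 continue  boundary S*=52.1720
step 3: (k=3,j=0): S=41.2000, K−S=60.3500, hold=58.4137 ⇒ V=60.3500 exercise | (k=3,j=1): S=66.0660, K−S=35.4840, hold=33.6137 ⇒ V=35.4840 exercise | (k=3,j=2): S=105.9395, K−S=0.0000, hold=9.1606 ⇒ V=9.1606 continue | (k=3,j=3): S=169.8785, K−S=0.0000, hold=0.0000 ⇒ V=0.0000 continue  boundary S*=66.0660
step 2: (k=2,j=0): S=52.1720, K−S=49.3780, hold=47.4417 ⇒ V=49.3780 exercise | (k=2,j=1): S=83.6600, K−S=17.8900, hold=22.3608 ⇒ V=22.3608 continue | (k=2,j=2): S=134.1523, K−S=0.0000, hold=4.6545 ⇒ V=4.6545 continue  boundary S*=52.1720
step 1: (k=1,j=0): S=66.0660, K−S=35.4840, hold=35.6617 ⇒ V=35.6617 continue | (k=1,j=1): S=105.9395, K−S=0.0000, hold=13.5622 ⇒ V=13.5622 continue  boundary S*=-
step 0: (k=0,j=0): S=83.6600, K−S=17.8900, hold=24.5323 ⇒ V=24.5323 continue  boundary S*=-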